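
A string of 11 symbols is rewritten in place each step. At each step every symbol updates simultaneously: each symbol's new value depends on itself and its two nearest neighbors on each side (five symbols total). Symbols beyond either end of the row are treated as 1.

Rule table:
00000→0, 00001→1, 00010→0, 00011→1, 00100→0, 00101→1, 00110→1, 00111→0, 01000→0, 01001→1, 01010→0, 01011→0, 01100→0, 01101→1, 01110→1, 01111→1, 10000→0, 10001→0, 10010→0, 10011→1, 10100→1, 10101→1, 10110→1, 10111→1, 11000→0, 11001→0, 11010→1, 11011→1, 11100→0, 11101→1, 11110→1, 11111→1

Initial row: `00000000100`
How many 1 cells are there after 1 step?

step 1: 00000010011
count of 1: 3

3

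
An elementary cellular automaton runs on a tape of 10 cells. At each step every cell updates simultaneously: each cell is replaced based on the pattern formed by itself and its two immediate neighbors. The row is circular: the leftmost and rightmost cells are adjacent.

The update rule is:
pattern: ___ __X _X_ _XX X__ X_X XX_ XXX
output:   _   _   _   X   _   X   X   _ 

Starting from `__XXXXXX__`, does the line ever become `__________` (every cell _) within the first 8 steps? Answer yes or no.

yes

step 1: __X____X__
step 2: __________
all cells are _ at step 2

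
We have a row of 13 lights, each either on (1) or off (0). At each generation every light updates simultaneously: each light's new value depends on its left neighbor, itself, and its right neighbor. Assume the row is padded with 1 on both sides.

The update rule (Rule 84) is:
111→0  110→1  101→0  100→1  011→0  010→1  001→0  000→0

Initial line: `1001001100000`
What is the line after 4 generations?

0011001100110

1101100110000
0100110011000
0110011001100
0011001100110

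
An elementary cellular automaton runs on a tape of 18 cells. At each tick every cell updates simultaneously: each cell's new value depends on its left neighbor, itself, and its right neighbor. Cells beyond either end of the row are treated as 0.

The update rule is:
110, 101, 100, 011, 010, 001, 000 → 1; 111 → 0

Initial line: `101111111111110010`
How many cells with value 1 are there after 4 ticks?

111000000000011111
101111111111110001
111000000000011111  (repeats tick 1; period 2)
tick 4: 101111111111110001
count of 1: 14

14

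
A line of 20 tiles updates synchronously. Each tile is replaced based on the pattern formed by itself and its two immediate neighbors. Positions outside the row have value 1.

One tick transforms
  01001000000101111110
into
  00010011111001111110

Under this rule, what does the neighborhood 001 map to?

1

At position 3 the neighborhood is 001; the next row has 1 there.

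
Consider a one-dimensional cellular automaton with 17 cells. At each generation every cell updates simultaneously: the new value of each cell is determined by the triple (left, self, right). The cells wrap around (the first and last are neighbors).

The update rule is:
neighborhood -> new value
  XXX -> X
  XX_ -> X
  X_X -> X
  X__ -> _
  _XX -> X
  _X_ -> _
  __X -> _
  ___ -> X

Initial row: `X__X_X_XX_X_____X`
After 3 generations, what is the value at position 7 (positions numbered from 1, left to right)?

generation 1: X___X_XXXX__XXX_X
generation 2: X_X__XXXXX__XXXXX
generation 3: XX___XXXXX__XXXXX
position 7 holds X

X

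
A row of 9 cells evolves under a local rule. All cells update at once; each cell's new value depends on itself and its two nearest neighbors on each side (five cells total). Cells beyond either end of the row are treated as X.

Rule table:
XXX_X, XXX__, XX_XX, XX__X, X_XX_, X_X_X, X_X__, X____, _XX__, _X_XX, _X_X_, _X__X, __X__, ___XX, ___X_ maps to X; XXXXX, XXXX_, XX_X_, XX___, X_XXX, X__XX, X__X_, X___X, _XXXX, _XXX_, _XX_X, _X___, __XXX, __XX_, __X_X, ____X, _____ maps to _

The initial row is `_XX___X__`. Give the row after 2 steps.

__XX___XX

XXX__XXX_
__XX___XX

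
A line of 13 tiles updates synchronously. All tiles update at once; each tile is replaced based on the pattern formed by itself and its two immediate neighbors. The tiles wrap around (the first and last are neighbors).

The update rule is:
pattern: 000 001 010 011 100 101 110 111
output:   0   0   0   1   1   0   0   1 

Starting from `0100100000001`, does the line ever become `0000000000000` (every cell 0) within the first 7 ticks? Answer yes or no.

no

0010010000000
0001001000000
0000100100000
0000010010000
0000001001000
0000000100100
0000000010010
tick 7 is 0000000010010, still not uniform 0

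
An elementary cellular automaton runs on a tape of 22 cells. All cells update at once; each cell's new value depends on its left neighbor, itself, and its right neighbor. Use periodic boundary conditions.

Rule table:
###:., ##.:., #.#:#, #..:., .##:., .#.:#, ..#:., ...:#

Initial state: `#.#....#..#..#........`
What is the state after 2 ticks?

###.##.#..#..#.######.
...#..##..#..##......#

...#..##..#..##......#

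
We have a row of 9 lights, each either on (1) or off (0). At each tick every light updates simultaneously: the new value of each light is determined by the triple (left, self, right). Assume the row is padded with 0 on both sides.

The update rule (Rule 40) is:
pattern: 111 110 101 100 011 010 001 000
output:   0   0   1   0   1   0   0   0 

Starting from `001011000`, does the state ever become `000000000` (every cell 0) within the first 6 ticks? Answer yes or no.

yes

000110000
000100000
000000000
all cells are 0 at tick 3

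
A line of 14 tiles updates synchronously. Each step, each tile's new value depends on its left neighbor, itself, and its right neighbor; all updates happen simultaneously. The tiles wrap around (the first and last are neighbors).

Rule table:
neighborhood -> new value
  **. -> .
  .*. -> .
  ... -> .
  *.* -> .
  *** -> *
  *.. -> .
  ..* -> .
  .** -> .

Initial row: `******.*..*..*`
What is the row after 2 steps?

.***..........

*****.........
.***..........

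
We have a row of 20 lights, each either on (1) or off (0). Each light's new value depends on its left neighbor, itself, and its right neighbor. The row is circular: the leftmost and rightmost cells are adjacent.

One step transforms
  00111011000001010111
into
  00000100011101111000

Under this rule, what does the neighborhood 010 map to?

1

At position 13 the neighborhood is 010; the next row has 1 there.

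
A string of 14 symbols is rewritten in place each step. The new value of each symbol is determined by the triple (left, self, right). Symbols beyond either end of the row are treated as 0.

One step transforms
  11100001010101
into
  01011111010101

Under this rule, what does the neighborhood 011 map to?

At position 0 the neighborhood is 011; the next row has 0 there.

0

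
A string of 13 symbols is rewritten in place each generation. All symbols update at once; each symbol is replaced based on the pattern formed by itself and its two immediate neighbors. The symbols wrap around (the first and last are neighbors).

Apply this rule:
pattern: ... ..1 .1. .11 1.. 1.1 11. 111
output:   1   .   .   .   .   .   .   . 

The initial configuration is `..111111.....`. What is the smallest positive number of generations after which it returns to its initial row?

1........1111
..111111.....

2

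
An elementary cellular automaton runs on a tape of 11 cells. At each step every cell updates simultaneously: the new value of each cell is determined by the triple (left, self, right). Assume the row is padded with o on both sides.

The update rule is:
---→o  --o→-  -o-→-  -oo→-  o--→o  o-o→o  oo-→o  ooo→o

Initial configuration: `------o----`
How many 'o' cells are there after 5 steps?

9

ooooo--ooo-
oooooo--ooo
ooooooo--oo
oooooooo--o
ooooooooo--
count of o: 9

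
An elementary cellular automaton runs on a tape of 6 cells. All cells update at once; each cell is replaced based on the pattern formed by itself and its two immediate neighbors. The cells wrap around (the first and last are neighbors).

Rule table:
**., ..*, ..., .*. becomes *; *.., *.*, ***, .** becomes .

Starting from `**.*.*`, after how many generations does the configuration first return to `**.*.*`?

2

.*.*..
**.*.*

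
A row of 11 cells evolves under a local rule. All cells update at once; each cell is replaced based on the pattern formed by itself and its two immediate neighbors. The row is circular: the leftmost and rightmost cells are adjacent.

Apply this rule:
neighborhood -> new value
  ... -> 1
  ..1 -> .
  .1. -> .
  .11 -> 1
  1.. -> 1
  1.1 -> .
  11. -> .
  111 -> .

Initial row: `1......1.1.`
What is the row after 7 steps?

.11111.....
.1....11111
..111.1....
1.1....1111
...111.1...
11.1....111
....111.1..

....111.1..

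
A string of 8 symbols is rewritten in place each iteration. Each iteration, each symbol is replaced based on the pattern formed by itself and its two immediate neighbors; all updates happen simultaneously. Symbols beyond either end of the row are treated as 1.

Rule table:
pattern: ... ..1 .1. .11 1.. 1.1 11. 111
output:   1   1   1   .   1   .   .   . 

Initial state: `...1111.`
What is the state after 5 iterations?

111.....
...11111
111.....  (repeats iteration 1; period 2)
iteration 5: 111.....

111.....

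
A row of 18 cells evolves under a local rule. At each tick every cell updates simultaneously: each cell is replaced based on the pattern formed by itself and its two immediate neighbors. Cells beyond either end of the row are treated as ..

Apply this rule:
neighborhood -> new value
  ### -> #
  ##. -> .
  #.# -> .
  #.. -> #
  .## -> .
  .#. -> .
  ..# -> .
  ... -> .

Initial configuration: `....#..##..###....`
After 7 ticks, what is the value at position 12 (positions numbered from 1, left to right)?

.....#...#..#.#...
......#...#....#..
.......#...#....#.
........#...#....#
.........#...#....
..........#...#...
...........#...#..
position 12 holds #

#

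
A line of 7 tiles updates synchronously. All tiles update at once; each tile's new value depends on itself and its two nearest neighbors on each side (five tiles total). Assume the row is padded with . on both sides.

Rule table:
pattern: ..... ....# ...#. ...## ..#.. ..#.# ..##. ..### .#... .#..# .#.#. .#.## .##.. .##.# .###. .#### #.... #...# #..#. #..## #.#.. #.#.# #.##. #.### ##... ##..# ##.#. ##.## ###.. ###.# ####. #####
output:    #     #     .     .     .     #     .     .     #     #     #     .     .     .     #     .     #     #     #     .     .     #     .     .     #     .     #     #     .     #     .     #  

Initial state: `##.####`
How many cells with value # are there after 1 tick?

tick 1: ..#....
count of #: 1

1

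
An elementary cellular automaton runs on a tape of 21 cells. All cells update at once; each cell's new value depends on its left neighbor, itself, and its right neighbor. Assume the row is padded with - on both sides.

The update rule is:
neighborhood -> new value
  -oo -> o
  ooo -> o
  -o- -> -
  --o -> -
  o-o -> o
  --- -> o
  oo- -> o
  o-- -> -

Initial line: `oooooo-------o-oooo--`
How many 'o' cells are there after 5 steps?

18

step 1: oooooo-ooooo--ooooo-o
step 2: oooooooooooo--oooooo-
step 3: oooooooooooo--oooooo-  (fixed point — unchanged through step 5)
count of o: 18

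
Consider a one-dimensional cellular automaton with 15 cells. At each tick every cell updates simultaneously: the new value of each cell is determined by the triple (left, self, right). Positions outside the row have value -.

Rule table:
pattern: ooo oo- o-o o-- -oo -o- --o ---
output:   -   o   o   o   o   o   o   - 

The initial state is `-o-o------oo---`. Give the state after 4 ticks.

oooo----------o

ooooo----oooo--
o---oo--oo--oo-
oo-oooooooooooo
oooo----------o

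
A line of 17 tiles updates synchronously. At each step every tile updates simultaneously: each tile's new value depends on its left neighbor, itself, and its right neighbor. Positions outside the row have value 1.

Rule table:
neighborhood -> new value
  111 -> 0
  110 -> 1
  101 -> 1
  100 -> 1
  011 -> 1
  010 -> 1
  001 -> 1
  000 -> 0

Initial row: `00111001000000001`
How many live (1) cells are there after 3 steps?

13

11101111100000011
00111000110000110
11101101111001111
count of 1: 13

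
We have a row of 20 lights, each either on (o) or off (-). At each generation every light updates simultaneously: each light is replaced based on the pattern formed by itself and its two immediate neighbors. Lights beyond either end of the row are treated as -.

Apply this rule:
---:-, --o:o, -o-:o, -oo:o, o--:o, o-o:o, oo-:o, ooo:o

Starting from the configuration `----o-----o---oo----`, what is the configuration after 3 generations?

generation 1: ---ooo---ooo-oooo---
generation 2: --ooooo-oooooooooo--
generation 3: -oooooooooooooooooo-

-oooooooooooooooooo-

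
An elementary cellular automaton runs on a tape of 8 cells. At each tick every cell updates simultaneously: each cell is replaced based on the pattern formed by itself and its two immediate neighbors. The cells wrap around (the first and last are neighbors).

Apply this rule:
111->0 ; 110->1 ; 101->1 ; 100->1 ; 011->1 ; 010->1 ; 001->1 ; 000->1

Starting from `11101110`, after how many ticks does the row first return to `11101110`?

10111011
11101110

2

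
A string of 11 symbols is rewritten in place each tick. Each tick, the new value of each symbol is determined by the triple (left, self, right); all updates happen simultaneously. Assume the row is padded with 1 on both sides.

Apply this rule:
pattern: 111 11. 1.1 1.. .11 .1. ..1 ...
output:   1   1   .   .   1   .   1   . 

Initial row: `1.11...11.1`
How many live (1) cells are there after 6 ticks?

1.11..111.1
1.11.1111.1
1.11.1111.1  (fixed point — unchanged through tick 6)
count of 1: 8

8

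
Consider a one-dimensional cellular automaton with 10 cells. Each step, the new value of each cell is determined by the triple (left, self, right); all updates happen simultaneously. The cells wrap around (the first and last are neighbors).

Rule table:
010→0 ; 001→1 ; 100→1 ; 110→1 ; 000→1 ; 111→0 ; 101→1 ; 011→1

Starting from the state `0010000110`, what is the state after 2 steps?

1101111111
0111000000

0111000000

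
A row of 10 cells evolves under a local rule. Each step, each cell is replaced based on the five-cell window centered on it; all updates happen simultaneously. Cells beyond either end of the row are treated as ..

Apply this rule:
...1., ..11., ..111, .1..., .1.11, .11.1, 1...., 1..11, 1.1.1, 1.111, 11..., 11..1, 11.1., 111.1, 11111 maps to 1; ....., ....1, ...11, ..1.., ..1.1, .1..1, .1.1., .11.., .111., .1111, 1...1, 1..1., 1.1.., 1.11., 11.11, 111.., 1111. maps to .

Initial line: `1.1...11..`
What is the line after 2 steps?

..1....1..

...1..1.11
..1....1..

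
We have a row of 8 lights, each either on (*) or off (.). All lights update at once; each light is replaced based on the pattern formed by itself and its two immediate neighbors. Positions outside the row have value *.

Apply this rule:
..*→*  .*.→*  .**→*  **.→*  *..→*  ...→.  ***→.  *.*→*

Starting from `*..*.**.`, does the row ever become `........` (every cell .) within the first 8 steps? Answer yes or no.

yes

********
........
all cells are . at step 2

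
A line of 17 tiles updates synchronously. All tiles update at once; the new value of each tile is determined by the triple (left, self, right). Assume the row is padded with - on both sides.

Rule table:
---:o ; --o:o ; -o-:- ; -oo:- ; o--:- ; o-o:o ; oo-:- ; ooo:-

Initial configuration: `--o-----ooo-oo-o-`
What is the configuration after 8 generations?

------o-----oo--o

oo--oooo---o--o--
---o-----oo--o--o
ooo--oooo---o--o-
----o-----oo--o--
oooo--oooo---o--o
-----o-----oo--o-
ooooo--oooo---o--
------o-----oo--o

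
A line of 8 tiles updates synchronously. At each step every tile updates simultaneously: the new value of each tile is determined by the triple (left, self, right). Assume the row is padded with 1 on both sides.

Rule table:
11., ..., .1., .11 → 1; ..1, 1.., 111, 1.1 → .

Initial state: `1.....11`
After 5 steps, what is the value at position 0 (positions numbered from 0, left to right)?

1

step 1: 1.111.1.
step 2: 1.1.1.1.
step 3: 1.1.1.1.  (fixed point — unchanged through step 5)
position 0 holds 1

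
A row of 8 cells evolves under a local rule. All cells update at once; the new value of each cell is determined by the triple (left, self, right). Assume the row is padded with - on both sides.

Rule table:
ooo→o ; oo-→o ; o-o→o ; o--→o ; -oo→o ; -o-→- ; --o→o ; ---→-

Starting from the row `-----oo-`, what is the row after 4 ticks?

----oooo
---ooooo
--oooooo
-ooooooo

-ooooooo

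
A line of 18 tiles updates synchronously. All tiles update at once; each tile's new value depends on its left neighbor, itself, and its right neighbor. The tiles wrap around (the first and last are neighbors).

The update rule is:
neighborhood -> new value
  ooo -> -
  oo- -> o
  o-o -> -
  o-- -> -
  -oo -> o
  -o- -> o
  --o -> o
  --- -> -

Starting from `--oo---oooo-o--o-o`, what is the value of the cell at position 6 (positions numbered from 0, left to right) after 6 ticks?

-

-ooo--oo--o-o-oo-o
-o-o-ooo-oo-o-oo-o
-o-o-o-o-oo-o-oo-o
-o-o-o-o-oo-o-oo-o  (fixed point — unchanged through tick 6)
position 6 holds -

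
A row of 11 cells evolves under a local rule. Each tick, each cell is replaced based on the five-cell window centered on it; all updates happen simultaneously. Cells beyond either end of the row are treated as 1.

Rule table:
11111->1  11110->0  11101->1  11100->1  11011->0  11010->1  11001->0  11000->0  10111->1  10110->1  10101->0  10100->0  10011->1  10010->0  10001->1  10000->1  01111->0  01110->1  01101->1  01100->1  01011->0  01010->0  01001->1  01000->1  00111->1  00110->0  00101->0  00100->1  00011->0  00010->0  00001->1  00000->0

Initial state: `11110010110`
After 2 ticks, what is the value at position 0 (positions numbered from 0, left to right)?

tick 1: 11010000110
tick 2: 01101110010
position 0 holds 0

0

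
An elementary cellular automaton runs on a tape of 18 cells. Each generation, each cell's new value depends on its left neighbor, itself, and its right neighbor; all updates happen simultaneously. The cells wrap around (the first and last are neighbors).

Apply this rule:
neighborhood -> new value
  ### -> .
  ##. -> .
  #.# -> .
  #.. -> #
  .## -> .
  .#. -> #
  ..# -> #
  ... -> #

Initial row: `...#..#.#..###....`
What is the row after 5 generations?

###########...####

#######.###...####
...........###....
###########...####
...........###....  (repeats generation 2; period 2)
generation 5: ###########...####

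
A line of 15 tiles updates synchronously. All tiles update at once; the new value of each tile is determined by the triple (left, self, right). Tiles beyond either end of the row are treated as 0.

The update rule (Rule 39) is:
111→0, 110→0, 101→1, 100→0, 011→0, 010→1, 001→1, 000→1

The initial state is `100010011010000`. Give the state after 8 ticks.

111110001001101

101110100110111
110001101001000
000110011011011
111000100100100
000011101101101
111100010010011
000001110110100
111110001001101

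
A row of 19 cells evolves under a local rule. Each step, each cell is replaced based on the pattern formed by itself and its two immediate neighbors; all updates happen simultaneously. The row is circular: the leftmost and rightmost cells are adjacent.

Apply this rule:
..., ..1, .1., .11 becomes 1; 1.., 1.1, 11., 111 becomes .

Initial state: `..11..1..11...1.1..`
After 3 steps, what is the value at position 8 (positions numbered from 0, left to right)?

1

111..11.11..111.1.1
....11..1..11...1.1
.1111..11.11..111.1
position 8 holds 1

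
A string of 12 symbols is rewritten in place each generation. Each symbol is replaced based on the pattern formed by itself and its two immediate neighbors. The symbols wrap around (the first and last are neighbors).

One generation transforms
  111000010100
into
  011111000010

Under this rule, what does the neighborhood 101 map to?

At position 8 the neighborhood is 101; the next row has 0 there.

0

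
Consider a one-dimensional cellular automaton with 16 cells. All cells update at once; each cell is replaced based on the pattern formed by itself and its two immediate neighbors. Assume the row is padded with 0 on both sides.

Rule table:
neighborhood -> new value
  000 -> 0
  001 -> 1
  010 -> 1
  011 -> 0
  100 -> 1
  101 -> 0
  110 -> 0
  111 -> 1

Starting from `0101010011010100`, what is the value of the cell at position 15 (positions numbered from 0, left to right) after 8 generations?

1101011100010110
0001001010110001
0011111010001011
0101110011011000
1100101100000100
0011100010001110
0101010111010101
1101010010010101
position 15 holds 1

1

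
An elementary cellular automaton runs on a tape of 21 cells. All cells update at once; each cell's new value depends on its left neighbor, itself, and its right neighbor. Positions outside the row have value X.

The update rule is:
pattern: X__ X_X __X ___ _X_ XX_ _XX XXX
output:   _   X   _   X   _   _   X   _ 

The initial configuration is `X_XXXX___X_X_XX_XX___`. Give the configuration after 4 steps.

_XX____X__X_XX_XX__X_
XX__XX_____XX_XX____X
____X__XXX_X_XX__XX_X
_XX____X__X_XX___X_XX

_XX____X__X_XX___X_XX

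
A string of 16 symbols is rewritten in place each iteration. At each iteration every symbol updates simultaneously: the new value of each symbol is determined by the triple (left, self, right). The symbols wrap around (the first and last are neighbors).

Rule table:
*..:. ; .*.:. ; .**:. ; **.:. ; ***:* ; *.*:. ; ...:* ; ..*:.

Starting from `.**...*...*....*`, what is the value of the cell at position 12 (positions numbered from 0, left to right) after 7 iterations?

....*...*...**..
***...*...*....*
**..*...*...**..
......*...*.....
*****...*...****
****..*...*..***
***.....*.....**
position 12 holds .

.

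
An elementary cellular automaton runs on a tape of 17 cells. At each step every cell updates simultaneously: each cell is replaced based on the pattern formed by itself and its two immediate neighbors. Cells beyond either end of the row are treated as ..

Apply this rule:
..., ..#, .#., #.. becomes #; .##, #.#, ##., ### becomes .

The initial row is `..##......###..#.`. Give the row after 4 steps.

..##......###....

##..######...####
..##......###....
##..######...####  (repeats step 1; period 2)
step 4: ..##......###....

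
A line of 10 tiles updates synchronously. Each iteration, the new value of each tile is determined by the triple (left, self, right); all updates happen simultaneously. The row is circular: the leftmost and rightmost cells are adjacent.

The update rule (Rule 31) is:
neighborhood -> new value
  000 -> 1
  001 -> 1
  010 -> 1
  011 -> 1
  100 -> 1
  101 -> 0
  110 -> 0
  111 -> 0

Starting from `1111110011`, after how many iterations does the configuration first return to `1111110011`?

iteration 1: 0000001110
iteration 2: 1111111001
iteration 3: 0000000111
iteration 4: 1111111100
iteration 5: 1000000011
iteration 6: 0111111110
iteration 7: 1100000001
iteration 8: 0011111111
iteration 9: 1110000000
iteration 10: 1001111111
iteration 11: 0111000000
iteration 12: 1100111111
iteration 13: 0011100000
iteration 14: 1110011111
iteration 15: 0001110000
iteration 16: 1111001111
iteration 17: 0000111000
iteration 18: 1111100111
iteration 19: 0000011100
iteration 20: 1111110011

20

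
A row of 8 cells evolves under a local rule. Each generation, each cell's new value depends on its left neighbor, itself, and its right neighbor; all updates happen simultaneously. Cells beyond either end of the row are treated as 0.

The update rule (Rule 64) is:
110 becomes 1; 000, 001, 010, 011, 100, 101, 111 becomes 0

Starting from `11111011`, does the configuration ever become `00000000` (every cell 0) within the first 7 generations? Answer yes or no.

generation 1: 00001001
generation 2: 00000000
all cells are 0 at generation 2

yes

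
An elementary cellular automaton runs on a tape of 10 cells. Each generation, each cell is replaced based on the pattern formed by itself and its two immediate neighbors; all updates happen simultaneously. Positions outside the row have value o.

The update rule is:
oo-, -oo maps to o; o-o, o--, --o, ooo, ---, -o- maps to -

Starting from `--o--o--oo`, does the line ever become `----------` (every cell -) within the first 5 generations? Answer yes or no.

generation 1: --------o-
generation 2: ----------
all cells are - at generation 2

yes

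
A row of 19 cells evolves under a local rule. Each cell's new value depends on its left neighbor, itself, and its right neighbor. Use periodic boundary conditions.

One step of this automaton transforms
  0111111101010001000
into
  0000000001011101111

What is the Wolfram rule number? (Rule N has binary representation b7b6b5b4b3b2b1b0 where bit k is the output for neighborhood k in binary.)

position 2: 111 → 0  (bit 7 = 0)
position 7: 110 → 0  (bit 6 = 0)
position 8: 101 → 0  (bit 5 = 0)
position 12: 100 → 1  (bit 4 = 1)
position 1: 011 → 0  (bit 3 = 0)
position 9: 010 → 1  (bit 2 = 1)
position 0: 001 → 0  (bit 1 = 0)
position 13: 000 → 1  (bit 0 = 1)
bits b7..b0 = 00010101 = 21

21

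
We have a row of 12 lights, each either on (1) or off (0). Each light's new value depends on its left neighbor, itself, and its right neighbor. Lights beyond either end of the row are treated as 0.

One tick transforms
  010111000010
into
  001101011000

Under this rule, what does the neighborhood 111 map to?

At position 4 the neighborhood is 111; the next row has 0 there.

0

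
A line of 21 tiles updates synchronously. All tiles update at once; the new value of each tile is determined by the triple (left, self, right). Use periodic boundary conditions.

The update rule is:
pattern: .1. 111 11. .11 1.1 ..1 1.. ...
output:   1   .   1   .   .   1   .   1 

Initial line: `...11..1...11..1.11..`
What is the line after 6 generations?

..1.1..1..1.1..1.11..

generation 1: 111.1.11.11.1.11..1.1
generation 2: ..1.1..1..1.1..1.11..
generation 3: 111.1.11.11.1.11..1.1  (repeats generation 1; period 2)
generation 6: ..1.1..1..1.1..1.11..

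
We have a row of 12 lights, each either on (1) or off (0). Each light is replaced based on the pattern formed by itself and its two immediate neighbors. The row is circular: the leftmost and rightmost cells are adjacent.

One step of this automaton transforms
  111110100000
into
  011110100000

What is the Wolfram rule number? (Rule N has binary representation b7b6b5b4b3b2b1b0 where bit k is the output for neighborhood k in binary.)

position 1: 111 → 1  (bit 7 = 1)
position 4: 110 → 1  (bit 6 = 1)
position 5: 101 → 0  (bit 5 = 0)
position 7: 100 → 0  (bit 4 = 0)
position 0: 011 → 0  (bit 3 = 0)
position 6: 010 → 1  (bit 2 = 1)
position 11: 001 → 0  (bit 1 = 0)
position 8: 000 → 0  (bit 0 = 0)
bits b7..b0 = 11000100 = 196

196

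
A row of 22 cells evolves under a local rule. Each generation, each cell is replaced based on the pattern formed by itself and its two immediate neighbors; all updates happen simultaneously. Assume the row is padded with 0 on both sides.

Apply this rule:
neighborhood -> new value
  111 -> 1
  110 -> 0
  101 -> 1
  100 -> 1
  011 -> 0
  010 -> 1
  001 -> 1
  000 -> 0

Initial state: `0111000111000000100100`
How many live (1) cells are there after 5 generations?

17

1010101010100001111110
1111111111110010111101
0111111111101111011011
1011111111010110100100
1101111110111001111110
count of 1: 17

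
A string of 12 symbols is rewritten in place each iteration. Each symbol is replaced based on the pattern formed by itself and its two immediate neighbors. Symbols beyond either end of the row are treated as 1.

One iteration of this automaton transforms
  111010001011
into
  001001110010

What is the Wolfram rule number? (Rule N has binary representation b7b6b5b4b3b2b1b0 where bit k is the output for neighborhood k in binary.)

position 0: 111 → 0  (bit 7 = 0)
position 2: 110 → 1  (bit 6 = 1)
position 3: 101 → 0  (bit 5 = 0)
position 5: 100 → 1  (bit 4 = 1)
position 10: 011 → 1  (bit 3 = 1)
position 4: 010 → 0  (bit 2 = 0)
position 7: 001 → 1  (bit 1 = 1)
position 6: 000 → 1  (bit 0 = 1)
bits b7..b0 = 01011011 = 91

91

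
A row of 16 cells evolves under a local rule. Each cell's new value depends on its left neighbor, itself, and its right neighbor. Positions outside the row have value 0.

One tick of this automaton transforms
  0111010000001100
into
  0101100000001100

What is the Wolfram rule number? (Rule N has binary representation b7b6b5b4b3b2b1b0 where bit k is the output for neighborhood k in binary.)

104

position 2: 111 → 0  (bit 7 = 0)
position 3: 110 → 1  (bit 6 = 1)
position 4: 101 → 1  (bit 5 = 1)
position 6: 100 → 0  (bit 4 = 0)
position 1: 011 → 1  (bit 3 = 1)
position 5: 010 → 0  (bit 2 = 0)
position 0: 001 → 0  (bit 1 = 0)
position 7: 000 → 0  (bit 0 = 0)
bits b7..b0 = 01101000 = 104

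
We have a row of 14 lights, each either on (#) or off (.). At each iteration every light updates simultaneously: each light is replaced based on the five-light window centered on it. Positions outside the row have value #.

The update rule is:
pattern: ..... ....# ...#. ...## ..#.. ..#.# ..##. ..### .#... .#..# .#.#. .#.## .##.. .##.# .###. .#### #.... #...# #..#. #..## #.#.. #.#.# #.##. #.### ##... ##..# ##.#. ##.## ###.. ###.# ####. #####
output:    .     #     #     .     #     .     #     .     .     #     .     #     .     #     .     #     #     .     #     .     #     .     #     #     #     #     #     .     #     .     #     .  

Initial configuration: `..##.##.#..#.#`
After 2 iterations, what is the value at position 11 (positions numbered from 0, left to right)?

.

#.##.######.##
..##.##..#..##
position 11 holds .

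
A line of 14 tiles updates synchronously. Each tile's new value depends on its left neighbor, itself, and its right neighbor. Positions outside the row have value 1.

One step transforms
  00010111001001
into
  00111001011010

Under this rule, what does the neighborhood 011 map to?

At position 5 the neighborhood is 011; the next row has 0 there.

0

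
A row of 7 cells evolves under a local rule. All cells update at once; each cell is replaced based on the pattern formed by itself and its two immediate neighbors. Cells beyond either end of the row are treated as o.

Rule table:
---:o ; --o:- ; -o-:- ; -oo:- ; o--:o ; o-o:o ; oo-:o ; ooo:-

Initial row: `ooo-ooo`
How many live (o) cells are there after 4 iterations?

3

--oo---
o--ooo-
oo---oo
-ooo---
count of o: 3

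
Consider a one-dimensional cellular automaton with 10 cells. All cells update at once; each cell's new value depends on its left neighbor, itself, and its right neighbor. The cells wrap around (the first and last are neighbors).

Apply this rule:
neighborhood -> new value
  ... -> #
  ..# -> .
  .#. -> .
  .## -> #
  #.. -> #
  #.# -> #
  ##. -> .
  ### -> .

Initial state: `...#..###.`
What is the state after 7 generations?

#.#.#..#..

##..#.#..#
..#..#.#.#
#..#..#.#.
.#..#..#.#
#.#..#..#.
.#.#..#..#
#.#.#..#..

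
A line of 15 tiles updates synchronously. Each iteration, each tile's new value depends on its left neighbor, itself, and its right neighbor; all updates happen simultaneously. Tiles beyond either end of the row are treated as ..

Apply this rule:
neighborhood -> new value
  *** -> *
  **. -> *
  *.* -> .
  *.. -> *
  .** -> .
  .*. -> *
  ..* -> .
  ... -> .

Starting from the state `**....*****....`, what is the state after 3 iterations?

.**....*****...
..**....*****..
...**....*****.

...**....*****.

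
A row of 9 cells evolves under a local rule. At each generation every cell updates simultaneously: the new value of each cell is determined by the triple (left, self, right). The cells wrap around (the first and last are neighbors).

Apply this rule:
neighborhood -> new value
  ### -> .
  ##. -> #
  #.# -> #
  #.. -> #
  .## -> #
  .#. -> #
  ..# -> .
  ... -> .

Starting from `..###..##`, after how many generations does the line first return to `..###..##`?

#.#.##.##
########.
#......##
##.....#.
###....##
..##...#.
..###..##

7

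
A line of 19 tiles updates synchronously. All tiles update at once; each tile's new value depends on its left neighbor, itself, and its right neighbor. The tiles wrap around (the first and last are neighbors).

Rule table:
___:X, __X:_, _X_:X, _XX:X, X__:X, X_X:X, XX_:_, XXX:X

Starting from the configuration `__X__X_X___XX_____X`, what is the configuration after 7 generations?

XXXX_XXXXXX_XX_XX_X

X_XX_XXXXX_X_XXXX_X
_XX_XXXXX_XXXXXX_XX
XX_XXXXX_XXXXXX_XX_
X_XXXXX_XXXXXX_XX_X
_XXXXX_XXXXXX_XX_XX
XXXXX_XXXXXX_XX_XX_
XXXX_XXXXXX_XX_XX_X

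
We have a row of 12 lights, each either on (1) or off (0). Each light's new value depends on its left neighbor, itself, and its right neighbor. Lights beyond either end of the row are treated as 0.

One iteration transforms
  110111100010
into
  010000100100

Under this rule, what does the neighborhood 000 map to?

At position 8 the neighborhood is 000; the next row has 0 there.

0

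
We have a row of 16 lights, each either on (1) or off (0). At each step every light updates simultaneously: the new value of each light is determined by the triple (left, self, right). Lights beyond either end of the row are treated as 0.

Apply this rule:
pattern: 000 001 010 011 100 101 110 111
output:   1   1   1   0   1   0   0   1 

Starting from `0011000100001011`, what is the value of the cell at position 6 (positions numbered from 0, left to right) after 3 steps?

1

1100111111111000
0011011111110111
1100001111100010
position 6 holds 1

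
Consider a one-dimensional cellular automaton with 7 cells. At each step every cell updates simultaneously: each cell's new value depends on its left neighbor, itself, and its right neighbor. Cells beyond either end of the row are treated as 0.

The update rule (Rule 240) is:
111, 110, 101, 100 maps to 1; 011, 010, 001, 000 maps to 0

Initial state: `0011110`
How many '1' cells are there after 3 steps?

0001111
0000111
0000011
count of 1: 2

2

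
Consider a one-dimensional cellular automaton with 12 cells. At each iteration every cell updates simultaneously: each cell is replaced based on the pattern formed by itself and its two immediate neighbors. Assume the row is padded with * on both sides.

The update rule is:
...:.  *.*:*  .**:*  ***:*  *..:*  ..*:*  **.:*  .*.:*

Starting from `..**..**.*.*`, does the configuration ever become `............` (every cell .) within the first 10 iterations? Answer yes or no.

no

************
************  (fixed point — unchanged through iteration 10)
iteration 10 is ************, still not uniform .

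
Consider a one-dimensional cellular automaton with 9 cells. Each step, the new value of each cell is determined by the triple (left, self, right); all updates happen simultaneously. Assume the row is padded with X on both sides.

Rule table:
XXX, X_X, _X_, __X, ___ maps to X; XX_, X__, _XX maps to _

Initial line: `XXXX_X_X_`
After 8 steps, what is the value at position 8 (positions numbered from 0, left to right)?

XXX_XXXXX
XX_X_XXXX
X_XXX_XXX
_X_X_X_XX
XXXXXXX_X
XXXXXX_X_
XXXXX_XXX
XXXX_X_XX
position 8 holds X

X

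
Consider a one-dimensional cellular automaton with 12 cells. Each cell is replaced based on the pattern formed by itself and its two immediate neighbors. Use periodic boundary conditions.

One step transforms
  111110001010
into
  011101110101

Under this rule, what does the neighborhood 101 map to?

At position 9 the neighborhood is 101; the next row has 1 there.

1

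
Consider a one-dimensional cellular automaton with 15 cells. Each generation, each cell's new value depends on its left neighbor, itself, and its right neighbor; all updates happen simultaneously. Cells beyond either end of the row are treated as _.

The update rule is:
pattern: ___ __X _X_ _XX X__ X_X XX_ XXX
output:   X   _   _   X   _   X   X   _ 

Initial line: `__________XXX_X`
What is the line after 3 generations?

__XXXXX_XXXX_X_

XXXXXXXXX_X_XX_
X_______XX_XXX_
__XXXXX_XXXX_X_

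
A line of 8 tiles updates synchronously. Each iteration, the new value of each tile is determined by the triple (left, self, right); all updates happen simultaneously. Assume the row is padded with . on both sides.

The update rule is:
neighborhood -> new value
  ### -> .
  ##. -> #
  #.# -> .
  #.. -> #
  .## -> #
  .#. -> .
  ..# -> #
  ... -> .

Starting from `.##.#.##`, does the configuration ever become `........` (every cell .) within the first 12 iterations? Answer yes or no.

###...##
#.##.###
..##.#.#
.###....
##.##...
##.###..
##.#.##.
##...###
###.##.#
#.#.##..
....###.
...##.##
iteration 12 is ...##.##, still not uniform .

no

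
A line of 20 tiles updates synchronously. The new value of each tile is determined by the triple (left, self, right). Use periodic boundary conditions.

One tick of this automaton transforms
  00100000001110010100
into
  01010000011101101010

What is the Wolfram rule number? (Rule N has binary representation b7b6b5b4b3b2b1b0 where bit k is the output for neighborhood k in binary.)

186

position 11: 111 → 1  (bit 7 = 1)
position 12: 110 → 0  (bit 6 = 0)
position 16: 101 → 1  (bit 5 = 1)
position 3: 100 → 1  (bit 4 = 1)
position 10: 011 → 1  (bit 3 = 1)
position 2: 010 → 0  (bit 2 = 0)
position 1: 001 → 1  (bit 1 = 1)
position 0: 000 → 0  (bit 0 = 0)
bits b7..b0 = 10111010 = 186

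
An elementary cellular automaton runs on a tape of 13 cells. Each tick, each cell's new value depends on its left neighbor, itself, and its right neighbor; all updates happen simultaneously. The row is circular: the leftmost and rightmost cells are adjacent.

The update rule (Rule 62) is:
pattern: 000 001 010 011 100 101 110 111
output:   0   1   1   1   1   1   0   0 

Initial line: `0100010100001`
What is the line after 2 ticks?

0001100001110

1110111110011
0001100001110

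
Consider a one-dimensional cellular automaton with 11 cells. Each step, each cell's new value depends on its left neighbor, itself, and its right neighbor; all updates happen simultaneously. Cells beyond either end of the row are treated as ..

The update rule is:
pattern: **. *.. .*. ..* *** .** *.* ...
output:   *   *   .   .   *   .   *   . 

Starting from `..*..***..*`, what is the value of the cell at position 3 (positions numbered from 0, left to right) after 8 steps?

step 1: ...*..***..
step 2: ....*..***.
step 3: .....*..***
step 4: ......*..**
step 5: .......*..*
step 6: ........*..
step 7: .........*.
step 8: ..........*
position 3 holds .

.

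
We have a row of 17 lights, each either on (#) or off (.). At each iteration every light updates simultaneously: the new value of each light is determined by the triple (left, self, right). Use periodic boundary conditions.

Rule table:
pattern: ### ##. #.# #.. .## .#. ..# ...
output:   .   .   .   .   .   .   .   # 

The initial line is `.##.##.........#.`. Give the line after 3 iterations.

.......#######...
######.........##
.......#######...

.......#######...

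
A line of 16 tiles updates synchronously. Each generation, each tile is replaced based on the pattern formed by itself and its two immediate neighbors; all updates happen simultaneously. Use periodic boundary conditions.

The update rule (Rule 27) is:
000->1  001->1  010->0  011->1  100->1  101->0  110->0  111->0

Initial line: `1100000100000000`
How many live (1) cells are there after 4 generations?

2

generation 1: 1011111011111111
generation 2: 0010000010000000
generation 3: 1101111101111111
generation 4: 0001000001000000
count of 1: 2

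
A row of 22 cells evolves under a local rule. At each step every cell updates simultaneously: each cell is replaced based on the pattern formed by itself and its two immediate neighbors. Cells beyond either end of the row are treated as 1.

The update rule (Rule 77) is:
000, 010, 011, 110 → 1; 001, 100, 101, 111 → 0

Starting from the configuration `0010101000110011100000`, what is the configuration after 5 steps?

0010101010110010101110
0010101010110010101010
0010101010110010101010  (fixed point — unchanged through step 5)

0010101010110010101010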